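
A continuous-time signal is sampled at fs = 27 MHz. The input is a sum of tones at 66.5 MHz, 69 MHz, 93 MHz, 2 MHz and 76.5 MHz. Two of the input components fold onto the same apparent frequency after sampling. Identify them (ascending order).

69 MHz, 93 MHz

fs/2 = 13.5 MHz.
66.5 MHz mod fs = 12.5 MHz.
12.5 MHz ≤ fs/2 = 13.5 MHz, appears at 12.5 MHz.
69 MHz mod fs = 15 MHz.
15 MHz > fs/2 = 13.5 MHz, folds to fs − 15 MHz = 12 MHz.
93 MHz mod fs = 12 MHz.
12 MHz ≤ fs/2 = 13.5 MHz, appears at 12 MHz.
2 MHz ≤ fs/2 = 13.5 MHz, passes unchanged.
76.5 MHz mod fs = 22.5 MHz.
22.5 MHz > fs/2 = 13.5 MHz, folds to fs − 22.5 MHz = 4.5 MHz.
69 MHz and 93 MHz both map to 12 MHz.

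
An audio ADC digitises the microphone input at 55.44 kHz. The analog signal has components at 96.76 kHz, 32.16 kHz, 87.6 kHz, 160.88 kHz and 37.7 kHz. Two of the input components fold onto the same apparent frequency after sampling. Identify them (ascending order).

32.16 kHz, 87.6 kHz

fs/2 = 27.72 kHz.
96.76 kHz mod fs = 41.32 kHz.
41.32 kHz > fs/2 = 27.72 kHz, folds to fs − 41.32 kHz = 14.12 kHz.
32.16 kHz > fs/2 = 27.72 kHz, folds to fs − 32.16 kHz = 23.28 kHz.
87.6 kHz mod fs = 32.16 kHz.
32.16 kHz > fs/2 = 27.72 kHz, folds to fs − 32.16 kHz = 23.28 kHz.
160.88 kHz mod fs = 50 kHz.
50 kHz > fs/2 = 27.72 kHz, folds to fs − 50 kHz = 5.44 kHz.
37.7 kHz > fs/2 = 27.72 kHz, folds to fs − 37.7 kHz = 17.74 kHz.
32.16 kHz and 87.6 kHz both map to 23.28 kHz.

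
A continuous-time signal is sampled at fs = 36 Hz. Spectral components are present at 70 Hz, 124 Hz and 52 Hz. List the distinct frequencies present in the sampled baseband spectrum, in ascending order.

2 Hz, 16 Hz

fs/2 = 18 Hz.
70 Hz mod fs = 34 Hz.
34 Hz > fs/2 = 18 Hz, folds to fs − 34 Hz = 2 Hz.
124 Hz mod fs = 16 Hz.
16 Hz ≤ fs/2 = 18 Hz, appears at 16 Hz.
52 Hz mod fs = 16 Hz.
16 Hz ≤ fs/2 = 18 Hz, appears at 16 Hz.
Distinct values: {2 Hz, 16 Hz}.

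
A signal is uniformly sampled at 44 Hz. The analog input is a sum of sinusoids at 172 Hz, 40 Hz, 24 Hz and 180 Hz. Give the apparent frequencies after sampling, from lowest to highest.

fs/2 = 22 Hz.
172 Hz mod fs = 40 Hz.
40 Hz > fs/2 = 22 Hz, folds to fs − 40 Hz = 4 Hz.
40 Hz > fs/2 = 22 Hz, folds to fs − 40 Hz = 4 Hz.
24 Hz > fs/2 = 22 Hz, folds to fs − 24 Hz = 20 Hz.
180 Hz mod fs = 4 Hz.
4 Hz ≤ fs/2 = 22 Hz, appears at 4 Hz.
Distinct values: {4 Hz, 20 Hz}.

4 Hz, 20 Hz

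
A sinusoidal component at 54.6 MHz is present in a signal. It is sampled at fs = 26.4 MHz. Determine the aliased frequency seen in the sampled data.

1.8 MHz

54.6 MHz mod fs = 1.8 MHz.
1.8 MHz ≤ fs/2 = 13.2 MHz, appears at 1.8 MHz.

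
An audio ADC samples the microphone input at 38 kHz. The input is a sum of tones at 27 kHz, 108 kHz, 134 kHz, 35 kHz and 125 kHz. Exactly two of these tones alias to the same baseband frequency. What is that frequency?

11 kHz

fs/2 = 19 kHz.
27 kHz > fs/2 = 19 kHz, folds to fs − 27 kHz = 11 kHz.
108 kHz mod fs = 32 kHz.
32 kHz > fs/2 = 19 kHz, folds to fs − 32 kHz = 6 kHz.
134 kHz mod fs = 20 kHz.
20 kHz > fs/2 = 19 kHz, folds to fs − 20 kHz = 18 kHz.
35 kHz > fs/2 = 19 kHz, folds to fs − 35 kHz = 3 kHz.
125 kHz mod fs = 11 kHz.
11 kHz ≤ fs/2 = 19 kHz, appears at 11 kHz.
27 kHz and 125 kHz both map to 11 kHz.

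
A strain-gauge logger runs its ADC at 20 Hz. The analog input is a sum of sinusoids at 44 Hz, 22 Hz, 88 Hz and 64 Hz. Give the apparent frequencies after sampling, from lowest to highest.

2 Hz, 4 Hz, 8 Hz

fs/2 = 10 Hz.
44 Hz mod fs = 4 Hz.
4 Hz ≤ fs/2 = 10 Hz, appears at 4 Hz.
22 Hz mod fs = 2 Hz.
2 Hz ≤ fs/2 = 10 Hz, appears at 2 Hz.
88 Hz mod fs = 8 Hz.
8 Hz ≤ fs/2 = 10 Hz, appears at 8 Hz.
64 Hz mod fs = 4 Hz.
4 Hz ≤ fs/2 = 10 Hz, appears at 4 Hz.
Distinct values: {2 Hz, 4 Hz, 8 Hz}.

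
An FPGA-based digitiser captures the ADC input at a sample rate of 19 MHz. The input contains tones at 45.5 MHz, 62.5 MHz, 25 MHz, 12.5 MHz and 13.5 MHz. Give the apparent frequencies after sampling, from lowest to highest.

5.5 MHz, 6 MHz, 6.5 MHz, 7.5 MHz

fs/2 = 9.5 MHz.
45.5 MHz mod fs = 7.5 MHz.
7.5 MHz ≤ fs/2 = 9.5 MHz, appears at 7.5 MHz.
62.5 MHz mod fs = 5.5 MHz.
5.5 MHz ≤ fs/2 = 9.5 MHz, appears at 5.5 MHz.
25 MHz mod fs = 6 MHz.
6 MHz ≤ fs/2 = 9.5 MHz, appears at 6 MHz.
12.5 MHz > fs/2 = 9.5 MHz, folds to fs − 12.5 MHz = 6.5 MHz.
13.5 MHz > fs/2 = 9.5 MHz, folds to fs − 13.5 MHz = 5.5 MHz.
Distinct values: {5.5 MHz, 6 MHz, 6.5 MHz, 7.5 MHz}.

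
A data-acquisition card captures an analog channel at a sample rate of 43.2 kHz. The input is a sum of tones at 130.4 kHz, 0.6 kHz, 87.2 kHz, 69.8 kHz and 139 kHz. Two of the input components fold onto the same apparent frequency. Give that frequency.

0.8 kHz

fs/2 = 21.6 kHz.
130.4 kHz mod fs = 0.8 kHz.
0.8 kHz ≤ fs/2 = 21.6 kHz, appears at 0.8 kHz.
0.6 kHz ≤ fs/2 = 21.6 kHz, passes unchanged.
87.2 kHz mod fs = 0.8 kHz.
0.8 kHz ≤ fs/2 = 21.6 kHz, appears at 0.8 kHz.
69.8 kHz mod fs = 26.6 kHz.
26.6 kHz > fs/2 = 21.6 kHz, folds to fs − 26.6 kHz = 16.6 kHz.
139 kHz mod fs = 9.4 kHz.
9.4 kHz ≤ fs/2 = 21.6 kHz, appears at 9.4 kHz.
87.2 kHz and 130.4 kHz both map to 0.8 kHz.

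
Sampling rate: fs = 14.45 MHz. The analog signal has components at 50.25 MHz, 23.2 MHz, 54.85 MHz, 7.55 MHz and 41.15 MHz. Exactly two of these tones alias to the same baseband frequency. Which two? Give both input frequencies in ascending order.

fs/2 = 7.225 MHz.
50.25 MHz mod fs = 6.9 MHz.
6.9 MHz ≤ fs/2 = 7.225 MHz, appears at 6.9 MHz.
23.2 MHz mod fs = 8.75 MHz.
8.75 MHz > fs/2 = 7.225 MHz, folds to fs − 8.75 MHz = 5.7 MHz.
54.85 MHz mod fs = 11.5 MHz.
11.5 MHz > fs/2 = 7.225 MHz, folds to fs − 11.5 MHz = 2.95 MHz.
7.55 MHz > fs/2 = 7.225 MHz, folds to fs − 7.55 MHz = 6.9 MHz.
41.15 MHz mod fs = 12.25 MHz.
12.25 MHz > fs/2 = 7.225 MHz, folds to fs − 12.25 MHz = 2.2 MHz.
7.55 MHz and 50.25 MHz both map to 6.9 MHz.

7.55 MHz, 50.25 MHz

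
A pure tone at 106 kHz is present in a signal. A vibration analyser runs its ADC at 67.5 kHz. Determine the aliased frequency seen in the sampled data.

106 kHz mod fs = 38.5 kHz.
38.5 kHz > fs/2 = 33.75 kHz, folds to fs − 38.5 kHz = 29 kHz.

29 kHz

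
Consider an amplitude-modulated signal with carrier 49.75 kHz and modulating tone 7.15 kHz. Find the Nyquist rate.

113.8 kHz

AM sidebands sit at fc ± fm = 42.6 kHz and 56.9 kHz.
Highest-frequency component: 56.9 kHz.
Nyquist rate = 2 × 56.9 kHz = 113.8 kHz.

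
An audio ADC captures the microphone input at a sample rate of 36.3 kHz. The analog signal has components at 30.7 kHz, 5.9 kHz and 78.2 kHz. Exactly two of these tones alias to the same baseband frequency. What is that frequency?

5.6 kHz

fs/2 = 18.15 kHz.
30.7 kHz > fs/2 = 18.15 kHz, folds to fs − 30.7 kHz = 5.6 kHz.
5.9 kHz ≤ fs/2 = 18.15 kHz, passes unchanged.
78.2 kHz mod fs = 5.6 kHz.
5.6 kHz ≤ fs/2 = 18.15 kHz, appears at 5.6 kHz.
30.7 kHz and 78.2 kHz both map to 5.6 kHz.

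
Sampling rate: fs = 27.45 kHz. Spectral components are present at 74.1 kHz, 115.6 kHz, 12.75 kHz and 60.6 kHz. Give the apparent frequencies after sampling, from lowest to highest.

fs/2 = 13.725 kHz.
74.1 kHz mod fs = 19.2 kHz.
19.2 kHz > fs/2 = 13.725 kHz, folds to fs − 19.2 kHz = 8.25 kHz.
115.6 kHz mod fs = 5.8 kHz.
5.8 kHz ≤ fs/2 = 13.725 kHz, appears at 5.8 kHz.
12.75 kHz ≤ fs/2 = 13.725 kHz, passes unchanged.
60.6 kHz mod fs = 5.7 kHz.
5.7 kHz ≤ fs/2 = 13.725 kHz, appears at 5.7 kHz.
Distinct values: {5.7 kHz, 5.8 kHz, 8.25 kHz, 12.75 kHz}.

5.7 kHz, 5.8 kHz, 8.25 kHz, 12.75 kHz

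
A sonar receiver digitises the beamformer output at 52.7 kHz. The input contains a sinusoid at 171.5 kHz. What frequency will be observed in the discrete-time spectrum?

171.5 kHz mod fs = 13.4 kHz.
13.4 kHz ≤ fs/2 = 26.35 kHz, appears at 13.4 kHz.

13.4 kHz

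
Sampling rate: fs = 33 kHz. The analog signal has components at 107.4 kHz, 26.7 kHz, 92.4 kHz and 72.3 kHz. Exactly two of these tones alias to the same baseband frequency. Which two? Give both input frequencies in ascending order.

26.7 kHz, 72.3 kHz

fs/2 = 16.5 kHz.
107.4 kHz mod fs = 8.4 kHz.
8.4 kHz ≤ fs/2 = 16.5 kHz, appears at 8.4 kHz.
26.7 kHz > fs/2 = 16.5 kHz, folds to fs − 26.7 kHz = 6.3 kHz.
92.4 kHz mod fs = 26.4 kHz.
26.4 kHz > fs/2 = 16.5 kHz, folds to fs − 26.4 kHz = 6.6 kHz.
72.3 kHz mod fs = 6.3 kHz.
6.3 kHz ≤ fs/2 = 16.5 kHz, appears at 6.3 kHz.
26.7 kHz and 72.3 kHz both map to 6.3 kHz.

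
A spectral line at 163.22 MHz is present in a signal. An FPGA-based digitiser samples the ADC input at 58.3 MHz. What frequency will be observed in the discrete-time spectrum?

11.68 MHz

163.22 MHz mod fs = 46.62 MHz.
46.62 MHz > fs/2 = 29.15 MHz, folds to fs − 46.62 MHz = 11.68 MHz.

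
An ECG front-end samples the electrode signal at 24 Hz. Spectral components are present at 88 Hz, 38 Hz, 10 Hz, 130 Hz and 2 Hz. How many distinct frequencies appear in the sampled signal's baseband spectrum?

fs/2 = 12 Hz.
88 Hz mod fs = 16 Hz.
16 Hz > fs/2 = 12 Hz, folds to fs − 16 Hz = 8 Hz.
38 Hz mod fs = 14 Hz.
14 Hz > fs/2 = 12 Hz, folds to fs − 14 Hz = 10 Hz.
10 Hz ≤ fs/2 = 12 Hz, passes unchanged.
130 Hz mod fs = 10 Hz.
10 Hz ≤ fs/2 = 12 Hz, appears at 10 Hz.
2 Hz ≤ fs/2 = 12 Hz, passes unchanged.
Distinct values: {2 Hz, 8 Hz, 10 Hz} → 3.

3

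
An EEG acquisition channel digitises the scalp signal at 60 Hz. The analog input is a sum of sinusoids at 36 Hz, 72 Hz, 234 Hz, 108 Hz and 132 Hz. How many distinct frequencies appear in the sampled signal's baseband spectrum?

3

fs/2 = 30 Hz.
36 Hz > fs/2 = 30 Hz, folds to fs − 36 Hz = 24 Hz.
72 Hz mod fs = 12 Hz.
12 Hz ≤ fs/2 = 30 Hz, appears at 12 Hz.
234 Hz mod fs = 54 Hz.
54 Hz > fs/2 = 30 Hz, folds to fs − 54 Hz = 6 Hz.
108 Hz mod fs = 48 Hz.
48 Hz > fs/2 = 30 Hz, folds to fs − 48 Hz = 12 Hz.
132 Hz mod fs = 12 Hz.
12 Hz ≤ fs/2 = 30 Hz, appears at 12 Hz.
Distinct values: {6 Hz, 12 Hz, 24 Hz} → 3.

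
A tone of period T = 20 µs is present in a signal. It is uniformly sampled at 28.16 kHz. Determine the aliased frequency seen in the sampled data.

6.32 kHz

T = 20 µs → f = 1/T = 50 kHz.
50 kHz mod fs = 21.84 kHz.
21.84 kHz > fs/2 = 14.08 kHz, folds to fs − 21.84 kHz = 6.32 kHz.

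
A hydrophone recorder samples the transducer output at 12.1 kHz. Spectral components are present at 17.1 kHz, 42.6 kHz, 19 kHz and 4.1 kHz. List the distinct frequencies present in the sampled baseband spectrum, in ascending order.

4.1 kHz, 5 kHz, 5.2 kHz, 5.8 kHz

fs/2 = 6.05 kHz.
17.1 kHz mod fs = 5 kHz.
5 kHz ≤ fs/2 = 6.05 kHz, appears at 5 kHz.
42.6 kHz mod fs = 6.3 kHz.
6.3 kHz > fs/2 = 6.05 kHz, folds to fs − 6.3 kHz = 5.8 kHz.
19 kHz mod fs = 6.9 kHz.
6.9 kHz > fs/2 = 6.05 kHz, folds to fs − 6.9 kHz = 5.2 kHz.
4.1 kHz ≤ fs/2 = 6.05 kHz, passes unchanged.
Distinct values: {4.1 kHz, 5 kHz, 5.2 kHz, 5.8 kHz}.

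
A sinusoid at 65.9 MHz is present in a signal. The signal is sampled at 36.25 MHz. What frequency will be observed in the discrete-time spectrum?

65.9 MHz mod fs = 29.65 MHz.
29.65 MHz > fs/2 = 18.125 MHz, folds to fs − 29.65 MHz = 6.6 MHz.

6.6 MHz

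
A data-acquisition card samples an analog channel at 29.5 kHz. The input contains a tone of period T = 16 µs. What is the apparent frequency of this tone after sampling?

T = 16 µs → f = 1/T = 62.5 kHz.
62.5 kHz mod fs = 3.5 kHz.
3.5 kHz ≤ fs/2 = 14.75 kHz, appears at 3.5 kHz.

3.5 kHz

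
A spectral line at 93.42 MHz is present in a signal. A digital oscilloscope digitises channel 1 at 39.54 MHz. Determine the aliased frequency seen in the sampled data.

93.42 MHz mod fs = 14.34 MHz.
14.34 MHz ≤ fs/2 = 19.77 MHz, appears at 14.34 MHz.

14.34 MHz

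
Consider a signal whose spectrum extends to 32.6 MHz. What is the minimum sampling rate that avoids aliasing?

65.2 MHz

Nyquist rate = 2 × 32.6 MHz = 65.2 MHz.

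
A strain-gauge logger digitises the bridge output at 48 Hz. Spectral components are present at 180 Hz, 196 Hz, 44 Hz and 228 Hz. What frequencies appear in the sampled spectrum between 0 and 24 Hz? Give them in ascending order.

4 Hz, 12 Hz

fs/2 = 24 Hz.
180 Hz mod fs = 36 Hz.
36 Hz > fs/2 = 24 Hz, folds to fs − 36 Hz = 12 Hz.
196 Hz mod fs = 4 Hz.
4 Hz ≤ fs/2 = 24 Hz, appears at 4 Hz.
44 Hz > fs/2 = 24 Hz, folds to fs − 44 Hz = 4 Hz.
228 Hz mod fs = 36 Hz.
36 Hz > fs/2 = 24 Hz, folds to fs − 36 Hz = 12 Hz.
Distinct values: {4 Hz, 12 Hz}.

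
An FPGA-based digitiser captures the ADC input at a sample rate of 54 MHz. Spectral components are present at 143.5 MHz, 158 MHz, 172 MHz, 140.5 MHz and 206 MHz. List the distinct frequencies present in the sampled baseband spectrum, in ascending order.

4 MHz, 10 MHz, 18.5 MHz, 21.5 MHz

fs/2 = 27 MHz.
143.5 MHz mod fs = 35.5 MHz.
35.5 MHz > fs/2 = 27 MHz, folds to fs − 35.5 MHz = 18.5 MHz.
158 MHz mod fs = 50 MHz.
50 MHz > fs/2 = 27 MHz, folds to fs − 50 MHz = 4 MHz.
172 MHz mod fs = 10 MHz.
10 MHz ≤ fs/2 = 27 MHz, appears at 10 MHz.
140.5 MHz mod fs = 32.5 MHz.
32.5 MHz > fs/2 = 27 MHz, folds to fs − 32.5 MHz = 21.5 MHz.
206 MHz mod fs = 44 MHz.
44 MHz > fs/2 = 27 MHz, folds to fs − 44 MHz = 10 MHz.
Distinct values: {4 MHz, 10 MHz, 18.5 MHz, 21.5 MHz}.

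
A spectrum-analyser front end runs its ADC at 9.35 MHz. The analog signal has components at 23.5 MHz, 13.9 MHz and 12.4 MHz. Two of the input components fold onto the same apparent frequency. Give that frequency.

4.55 MHz

fs/2 = 4.675 MHz.
23.5 MHz mod fs = 4.8 MHz.
4.8 MHz > fs/2 = 4.675 MHz, folds to fs − 4.8 MHz = 4.55 MHz.
13.9 MHz mod fs = 4.55 MHz.
4.55 MHz ≤ fs/2 = 4.675 MHz, appears at 4.55 MHz.
12.4 MHz mod fs = 3.05 MHz.
3.05 MHz ≤ fs/2 = 4.675 MHz, appears at 3.05 MHz.
13.9 MHz and 23.5 MHz both map to 4.55 MHz.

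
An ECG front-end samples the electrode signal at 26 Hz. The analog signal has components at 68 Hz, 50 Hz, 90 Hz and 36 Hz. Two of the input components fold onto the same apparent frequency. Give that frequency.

10 Hz

fs/2 = 13 Hz.
68 Hz mod fs = 16 Hz.
16 Hz > fs/2 = 13 Hz, folds to fs − 16 Hz = 10 Hz.
50 Hz mod fs = 24 Hz.
24 Hz > fs/2 = 13 Hz, folds to fs − 24 Hz = 2 Hz.
90 Hz mod fs = 12 Hz.
12 Hz ≤ fs/2 = 13 Hz, appears at 12 Hz.
36 Hz mod fs = 10 Hz.
10 Hz ≤ fs/2 = 13 Hz, appears at 10 Hz.
36 Hz and 68 Hz both map to 10 Hz.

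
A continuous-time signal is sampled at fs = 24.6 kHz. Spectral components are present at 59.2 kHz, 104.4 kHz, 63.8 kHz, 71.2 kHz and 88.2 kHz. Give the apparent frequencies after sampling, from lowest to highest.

2.6 kHz, 6 kHz, 10 kHz, 10.2 kHz

fs/2 = 12.3 kHz.
59.2 kHz mod fs = 10 kHz.
10 kHz ≤ fs/2 = 12.3 kHz, appears at 10 kHz.
104.4 kHz mod fs = 6 kHz.
6 kHz ≤ fs/2 = 12.3 kHz, appears at 6 kHz.
63.8 kHz mod fs = 14.6 kHz.
14.6 kHz > fs/2 = 12.3 kHz, folds to fs − 14.6 kHz = 10 kHz.
71.2 kHz mod fs = 22 kHz.
22 kHz > fs/2 = 12.3 kHz, folds to fs − 22 kHz = 2.6 kHz.
88.2 kHz mod fs = 14.4 kHz.
14.4 kHz > fs/2 = 12.3 kHz, folds to fs − 14.4 kHz = 10.2 kHz.
Distinct values: {2.6 kHz, 6 kHz, 10 kHz, 10.2 kHz}.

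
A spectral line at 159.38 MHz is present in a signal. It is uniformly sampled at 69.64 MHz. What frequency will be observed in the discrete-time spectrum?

159.38 MHz mod fs = 20.1 MHz.
20.1 MHz ≤ fs/2 = 34.82 MHz, appears at 20.1 MHz.

20.1 MHz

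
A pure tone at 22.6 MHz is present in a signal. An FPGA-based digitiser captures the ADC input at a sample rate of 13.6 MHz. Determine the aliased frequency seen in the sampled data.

22.6 MHz mod fs = 9 MHz.
9 MHz > fs/2 = 6.8 MHz, folds to fs − 9 MHz = 4.6 MHz.

4.6 MHz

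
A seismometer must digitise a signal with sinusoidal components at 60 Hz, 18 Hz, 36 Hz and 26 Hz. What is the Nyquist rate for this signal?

120 Hz

Highest-frequency component: 60 Hz.
Nyquist rate = 2 × 60 Hz = 120 Hz.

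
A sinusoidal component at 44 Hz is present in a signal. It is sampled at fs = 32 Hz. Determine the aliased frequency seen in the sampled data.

44 Hz mod fs = 12 Hz.
12 Hz ≤ fs/2 = 16 Hz, appears at 12 Hz.

12 Hz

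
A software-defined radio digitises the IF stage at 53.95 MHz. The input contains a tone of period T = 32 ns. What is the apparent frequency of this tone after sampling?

22.7 MHz

T = 32 ns → f = 1/T = 31.25 MHz.
31.25 MHz > fs/2 = 26.975 MHz, folds to fs − 31.25 MHz = 22.7 MHz.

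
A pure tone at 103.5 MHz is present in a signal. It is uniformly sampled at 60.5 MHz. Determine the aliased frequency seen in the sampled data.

17.5 MHz

103.5 MHz mod fs = 43 MHz.
43 MHz > fs/2 = 30.25 MHz, folds to fs − 43 MHz = 17.5 MHz.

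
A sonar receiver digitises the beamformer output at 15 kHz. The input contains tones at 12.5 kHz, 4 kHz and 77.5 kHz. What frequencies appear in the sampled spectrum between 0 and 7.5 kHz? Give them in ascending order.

fs/2 = 7.5 kHz.
12.5 kHz > fs/2 = 7.5 kHz, folds to fs − 12.5 kHz = 2.5 kHz.
4 kHz ≤ fs/2 = 7.5 kHz, passes unchanged.
77.5 kHz mod fs = 2.5 kHz.
2.5 kHz ≤ fs/2 = 7.5 kHz, appears at 2.5 kHz.
Distinct values: {2.5 kHz, 4 kHz}.

2.5 kHz, 4 kHz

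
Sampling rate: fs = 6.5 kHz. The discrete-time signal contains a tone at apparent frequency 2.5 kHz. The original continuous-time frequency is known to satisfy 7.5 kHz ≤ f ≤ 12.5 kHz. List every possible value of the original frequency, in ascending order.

9 kHz, 10.5 kHz

Frequencies that alias to 2.5 kHz are k·fs ± 2.5 kHz for integer k ≥ 0.
k=0: 2.5 kHz.
k=1: 4 kHz, 9 kHz.
k=2: 10.5 kHz, 15.5 kHz.
k=3: 17 kHz, 22 kHz.
Within [7.5 kHz, 12.5 kHz]: 9 kHz, 10.5 kHz.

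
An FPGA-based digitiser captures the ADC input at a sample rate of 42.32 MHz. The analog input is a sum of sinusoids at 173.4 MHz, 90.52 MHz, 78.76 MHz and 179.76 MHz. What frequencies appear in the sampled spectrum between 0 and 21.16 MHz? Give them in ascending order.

fs/2 = 21.16 MHz.
173.4 MHz mod fs = 4.12 MHz.
4.12 MHz ≤ fs/2 = 21.16 MHz, appears at 4.12 MHz.
90.52 MHz mod fs = 5.88 MHz.
5.88 MHz ≤ fs/2 = 21.16 MHz, appears at 5.88 MHz.
78.76 MHz mod fs = 36.44 MHz.
36.44 MHz > fs/2 = 21.16 MHz, folds to fs − 36.44 MHz = 5.88 MHz.
179.76 MHz mod fs = 10.48 MHz.
10.48 MHz ≤ fs/2 = 21.16 MHz, appears at 10.48 MHz.
Distinct values: {4.12 MHz, 5.88 MHz, 10.48 MHz}.

4.12 MHz, 5.88 MHz, 10.48 MHz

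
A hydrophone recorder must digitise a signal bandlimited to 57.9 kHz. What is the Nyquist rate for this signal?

Nyquist rate = 2 × 57.9 kHz = 115.8 kHz.

115.8 kHz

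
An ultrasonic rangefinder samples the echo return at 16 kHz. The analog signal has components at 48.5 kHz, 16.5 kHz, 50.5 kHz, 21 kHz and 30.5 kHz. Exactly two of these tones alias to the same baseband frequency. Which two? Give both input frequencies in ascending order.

fs/2 = 8 kHz.
48.5 kHz mod fs = 0.5 kHz.
0.5 kHz ≤ fs/2 = 8 kHz, appears at 0.5 kHz.
16.5 kHz mod fs = 0.5 kHz.
0.5 kHz ≤ fs/2 = 8 kHz, appears at 0.5 kHz.
50.5 kHz mod fs = 2.5 kHz.
2.5 kHz ≤ fs/2 = 8 kHz, appears at 2.5 kHz.
21 kHz mod fs = 5 kHz.
5 kHz ≤ fs/2 = 8 kHz, appears at 5 kHz.
30.5 kHz mod fs = 14.5 kHz.
14.5 kHz > fs/2 = 8 kHz, folds to fs − 14.5 kHz = 1.5 kHz.
16.5 kHz and 48.5 kHz both map to 0.5 kHz.

16.5 kHz, 48.5 kHz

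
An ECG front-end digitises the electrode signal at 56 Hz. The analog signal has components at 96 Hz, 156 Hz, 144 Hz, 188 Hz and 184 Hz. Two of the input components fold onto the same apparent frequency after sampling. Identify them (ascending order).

fs/2 = 28 Hz.
96 Hz mod fs = 40 Hz.
40 Hz > fs/2 = 28 Hz, folds to fs − 40 Hz = 16 Hz.
156 Hz mod fs = 44 Hz.
44 Hz > fs/2 = 28 Hz, folds to fs − 44 Hz = 12 Hz.
144 Hz mod fs = 32 Hz.
32 Hz > fs/2 = 28 Hz, folds to fs − 32 Hz = 24 Hz.
188 Hz mod fs = 20 Hz.
20 Hz ≤ fs/2 = 28 Hz, appears at 20 Hz.
184 Hz mod fs = 16 Hz.
16 Hz ≤ fs/2 = 28 Hz, appears at 16 Hz.
96 Hz and 184 Hz both map to 16 Hz.

96 Hz, 184 Hz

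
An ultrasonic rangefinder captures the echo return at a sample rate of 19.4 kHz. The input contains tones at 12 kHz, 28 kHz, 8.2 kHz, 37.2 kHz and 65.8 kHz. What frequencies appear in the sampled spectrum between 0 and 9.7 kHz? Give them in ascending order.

1.6 kHz, 7.4 kHz, 7.6 kHz, 8.2 kHz, 8.6 kHz

fs/2 = 9.7 kHz.
12 kHz > fs/2 = 9.7 kHz, folds to fs − 12 kHz = 7.4 kHz.
28 kHz mod fs = 8.6 kHz.
8.6 kHz ≤ fs/2 = 9.7 kHz, appears at 8.6 kHz.
8.2 kHz ≤ fs/2 = 9.7 kHz, passes unchanged.
37.2 kHz mod fs = 17.8 kHz.
17.8 kHz > fs/2 = 9.7 kHz, folds to fs − 17.8 kHz = 1.6 kHz.
65.8 kHz mod fs = 7.6 kHz.
7.6 kHz ≤ fs/2 = 9.7 kHz, appears at 7.6 kHz.
Distinct values: {1.6 kHz, 7.4 kHz, 7.6 kHz, 8.2 kHz, 8.6 kHz}.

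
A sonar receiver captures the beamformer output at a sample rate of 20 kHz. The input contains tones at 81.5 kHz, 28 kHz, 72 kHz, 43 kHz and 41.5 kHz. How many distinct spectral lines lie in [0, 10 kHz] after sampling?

3

fs/2 = 10 kHz.
81.5 kHz mod fs = 1.5 kHz.
1.5 kHz ≤ fs/2 = 10 kHz, appears at 1.5 kHz.
28 kHz mod fs = 8 kHz.
8 kHz ≤ fs/2 = 10 kHz, appears at 8 kHz.
72 kHz mod fs = 12 kHz.
12 kHz > fs/2 = 10 kHz, folds to fs − 12 kHz = 8 kHz.
43 kHz mod fs = 3 kHz.
3 kHz ≤ fs/2 = 10 kHz, appears at 3 kHz.
41.5 kHz mod fs = 1.5 kHz.
1.5 kHz ≤ fs/2 = 10 kHz, appears at 1.5 kHz.
Distinct values: {1.5 kHz, 3 kHz, 8 kHz} → 3.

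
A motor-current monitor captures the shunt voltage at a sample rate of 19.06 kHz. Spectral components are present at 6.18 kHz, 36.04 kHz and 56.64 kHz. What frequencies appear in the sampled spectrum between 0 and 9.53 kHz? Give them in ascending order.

0.54 kHz, 2.08 kHz, 6.18 kHz

fs/2 = 9.53 kHz.
6.18 kHz ≤ fs/2 = 9.53 kHz, passes unchanged.
36.04 kHz mod fs = 16.98 kHz.
16.98 kHz > fs/2 = 9.53 kHz, folds to fs − 16.98 kHz = 2.08 kHz.
56.64 kHz mod fs = 18.52 kHz.
18.52 kHz > fs/2 = 9.53 kHz, folds to fs − 18.52 kHz = 0.54 kHz.
Distinct values: {0.54 kHz, 2.08 kHz, 6.18 kHz}.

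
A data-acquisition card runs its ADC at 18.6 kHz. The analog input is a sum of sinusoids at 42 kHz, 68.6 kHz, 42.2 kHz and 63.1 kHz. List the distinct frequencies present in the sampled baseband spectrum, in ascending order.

4.8 kHz, 5 kHz, 5.8 kHz, 7.3 kHz

fs/2 = 9.3 kHz.
42 kHz mod fs = 4.8 kHz.
4.8 kHz ≤ fs/2 = 9.3 kHz, appears at 4.8 kHz.
68.6 kHz mod fs = 12.8 kHz.
12.8 kHz > fs/2 = 9.3 kHz, folds to fs − 12.8 kHz = 5.8 kHz.
42.2 kHz mod fs = 5 kHz.
5 kHz ≤ fs/2 = 9.3 kHz, appears at 5 kHz.
63.1 kHz mod fs = 7.3 kHz.
7.3 kHz ≤ fs/2 = 9.3 kHz, appears at 7.3 kHz.
Distinct values: {4.8 kHz, 5 kHz, 5.8 kHz, 7.3 kHz}.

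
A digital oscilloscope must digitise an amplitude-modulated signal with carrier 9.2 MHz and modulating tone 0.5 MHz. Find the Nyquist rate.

AM sidebands sit at fc ± fm = 8.7 MHz and 9.7 MHz.
Highest-frequency component: 9.7 MHz.
Nyquist rate = 2 × 9.7 MHz = 19.4 MHz.

19.4 MHz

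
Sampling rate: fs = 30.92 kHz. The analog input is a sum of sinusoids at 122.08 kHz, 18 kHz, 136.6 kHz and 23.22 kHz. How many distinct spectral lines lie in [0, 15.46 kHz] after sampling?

3

fs/2 = 15.46 kHz.
122.08 kHz mod fs = 29.32 kHz.
29.32 kHz > fs/2 = 15.46 kHz, folds to fs − 29.32 kHz = 1.6 kHz.
18 kHz > fs/2 = 15.46 kHz, folds to fs − 18 kHz = 12.92 kHz.
136.6 kHz mod fs = 12.92 kHz.
12.92 kHz ≤ fs/2 = 15.46 kHz, appears at 12.92 kHz.
23.22 kHz > fs/2 = 15.46 kHz, folds to fs − 23.22 kHz = 7.7 kHz.
Distinct values: {1.6 kHz, 7.7 kHz, 12.92 kHz} → 3.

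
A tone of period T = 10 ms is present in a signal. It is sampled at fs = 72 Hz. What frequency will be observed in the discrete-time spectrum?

28 Hz

T = 10 ms → f = 1/T = 100 Hz.
100 Hz mod fs = 28 Hz.
28 Hz ≤ fs/2 = 36 Hz, appears at 28 Hz.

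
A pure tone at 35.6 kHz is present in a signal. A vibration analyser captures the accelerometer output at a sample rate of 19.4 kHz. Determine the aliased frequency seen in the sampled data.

35.6 kHz mod fs = 16.2 kHz.
16.2 kHz > fs/2 = 9.7 kHz, folds to fs − 16.2 kHz = 3.2 kHz.

3.2 kHz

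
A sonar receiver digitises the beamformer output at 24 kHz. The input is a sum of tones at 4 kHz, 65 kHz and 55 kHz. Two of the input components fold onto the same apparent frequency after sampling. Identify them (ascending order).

55 kHz, 65 kHz

fs/2 = 12 kHz.
4 kHz ≤ fs/2 = 12 kHz, passes unchanged.
65 kHz mod fs = 17 kHz.
17 kHz > fs/2 = 12 kHz, folds to fs − 17 kHz = 7 kHz.
55 kHz mod fs = 7 kHz.
7 kHz ≤ fs/2 = 12 kHz, appears at 7 kHz.
55 kHz and 65 kHz both map to 7 kHz.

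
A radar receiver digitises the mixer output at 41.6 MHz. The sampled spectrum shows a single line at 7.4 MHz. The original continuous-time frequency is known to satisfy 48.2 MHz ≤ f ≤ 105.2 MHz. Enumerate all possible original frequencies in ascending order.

49 MHz, 75.8 MHz, 90.6 MHz

Frequencies that alias to 7.4 MHz are k·fs ± 7.4 MHz for integer k ≥ 0.
k=0: 7.4 MHz.
k=1: 34.2 MHz, 49 MHz.
k=2: 75.8 MHz, 90.6 MHz.
k=3: 117.4 MHz, 132.2 MHz.
Within [48.2 MHz, 105.2 MHz]: 49 MHz, 75.8 MHz, 90.6 MHz.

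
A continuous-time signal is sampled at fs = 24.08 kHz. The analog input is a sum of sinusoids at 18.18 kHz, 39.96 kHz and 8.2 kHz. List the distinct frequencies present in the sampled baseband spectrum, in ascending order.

fs/2 = 12.04 kHz.
18.18 kHz > fs/2 = 12.04 kHz, folds to fs − 18.18 kHz = 5.9 kHz.
39.96 kHz mod fs = 15.88 kHz.
15.88 kHz > fs/2 = 12.04 kHz, folds to fs − 15.88 kHz = 8.2 kHz.
8.2 kHz ≤ fs/2 = 12.04 kHz, passes unchanged.
Distinct values: {5.9 kHz, 8.2 kHz}.

5.9 kHz, 8.2 kHz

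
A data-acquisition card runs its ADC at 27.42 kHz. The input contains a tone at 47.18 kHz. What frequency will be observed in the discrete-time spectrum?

7.66 kHz

47.18 kHz mod fs = 19.76 kHz.
19.76 kHz > fs/2 = 13.71 kHz, folds to fs − 19.76 kHz = 7.66 kHz.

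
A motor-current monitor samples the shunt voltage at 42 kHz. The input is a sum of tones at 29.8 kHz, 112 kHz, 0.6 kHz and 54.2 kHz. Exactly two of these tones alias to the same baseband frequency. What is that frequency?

fs/2 = 21 kHz.
29.8 kHz > fs/2 = 21 kHz, folds to fs − 29.8 kHz = 12.2 kHz.
112 kHz mod fs = 28 kHz.
28 kHz > fs/2 = 21 kHz, folds to fs − 28 kHz = 14 kHz.
0.6 kHz ≤ fs/2 = 21 kHz, passes unchanged.
54.2 kHz mod fs = 12.2 kHz.
12.2 kHz ≤ fs/2 = 21 kHz, appears at 12.2 kHz.
29.8 kHz and 54.2 kHz both map to 12.2 kHz.

12.2 kHz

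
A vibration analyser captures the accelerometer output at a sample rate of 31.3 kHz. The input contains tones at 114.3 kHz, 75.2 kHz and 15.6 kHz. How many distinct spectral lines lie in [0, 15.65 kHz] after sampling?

fs/2 = 15.65 kHz.
114.3 kHz mod fs = 20.4 kHz.
20.4 kHz > fs/2 = 15.65 kHz, folds to fs − 20.4 kHz = 10.9 kHz.
75.2 kHz mod fs = 12.6 kHz.
12.6 kHz ≤ fs/2 = 15.65 kHz, appears at 12.6 kHz.
15.6 kHz ≤ fs/2 = 15.65 kHz, passes unchanged.
Distinct values: {10.9 kHz, 12.6 kHz, 15.6 kHz} → 3.

3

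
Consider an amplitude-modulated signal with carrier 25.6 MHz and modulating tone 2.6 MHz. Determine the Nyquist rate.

56.4 MHz

AM sidebands sit at fc ± fm = 23 MHz and 28.2 MHz.
Highest-frequency component: 28.2 MHz.
Nyquist rate = 2 × 28.2 MHz = 56.4 MHz.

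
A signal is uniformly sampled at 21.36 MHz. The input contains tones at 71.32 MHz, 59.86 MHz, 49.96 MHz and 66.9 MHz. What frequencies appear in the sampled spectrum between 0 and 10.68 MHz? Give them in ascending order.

2.82 MHz, 4.22 MHz, 7.24 MHz

fs/2 = 10.68 MHz.
71.32 MHz mod fs = 7.24 MHz.
7.24 MHz ≤ fs/2 = 10.68 MHz, appears at 7.24 MHz.
59.86 MHz mod fs = 17.14 MHz.
17.14 MHz > fs/2 = 10.68 MHz, folds to fs − 17.14 MHz = 4.22 MHz.
49.96 MHz mod fs = 7.24 MHz.
7.24 MHz ≤ fs/2 = 10.68 MHz, appears at 7.24 MHz.
66.9 MHz mod fs = 2.82 MHz.
2.82 MHz ≤ fs/2 = 10.68 MHz, appears at 2.82 MHz.
Distinct values: {2.82 MHz, 4.22 MHz, 7.24 MHz}.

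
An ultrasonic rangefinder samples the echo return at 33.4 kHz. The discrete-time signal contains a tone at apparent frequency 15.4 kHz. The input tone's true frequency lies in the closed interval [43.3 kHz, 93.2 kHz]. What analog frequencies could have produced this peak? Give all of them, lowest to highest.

48.8 kHz, 51.4 kHz, 82.2 kHz, 84.8 kHz

Frequencies that alias to 15.4 kHz are k·fs ± 15.4 kHz for integer k ≥ 0.
k=0: 15.4 kHz.
k=1: 18 kHz, 48.8 kHz.
k=2: 51.4 kHz, 82.2 kHz.
k=3: 84.8 kHz, 115.6 kHz.
k=4: 118.2 kHz, 149 kHz.
Within [43.3 kHz, 93.2 kHz]: 48.8 kHz, 51.4 kHz, 82.2 kHz, 84.8 kHz.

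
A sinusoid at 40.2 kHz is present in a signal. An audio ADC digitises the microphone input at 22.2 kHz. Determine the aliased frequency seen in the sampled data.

40.2 kHz mod fs = 18 kHz.
18 kHz > fs/2 = 11.1 kHz, folds to fs − 18 kHz = 4.2 kHz.

4.2 kHz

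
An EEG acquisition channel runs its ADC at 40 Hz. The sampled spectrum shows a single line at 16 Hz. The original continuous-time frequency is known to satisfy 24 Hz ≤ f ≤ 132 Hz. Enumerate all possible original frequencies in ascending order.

Frequencies that alias to 16 Hz are k·fs ± 16 Hz for integer k ≥ 0.
k=0: 16 Hz.
k=1: 24 Hz, 56 Hz.
k=2: 64 Hz, 96 Hz.
k=3: 104 Hz, 136 Hz.
k=4: 144 Hz, 176 Hz.
Within [24 Hz, 132 Hz]: 24 Hz, 56 Hz, 64 Hz, 96 Hz, 104 Hz.

24 Hz, 56 Hz, 64 Hz, 96 Hz, 104 Hz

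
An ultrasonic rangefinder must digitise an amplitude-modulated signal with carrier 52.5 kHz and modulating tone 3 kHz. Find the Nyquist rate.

111 kHz

AM sidebands sit at fc ± fm = 49.5 kHz and 55.5 kHz.
Highest-frequency component: 55.5 kHz.
Nyquist rate = 2 × 55.5 kHz = 111 kHz.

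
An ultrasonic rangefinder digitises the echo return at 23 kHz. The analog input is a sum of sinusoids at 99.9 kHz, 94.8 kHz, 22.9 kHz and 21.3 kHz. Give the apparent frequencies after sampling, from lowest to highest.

fs/2 = 11.5 kHz.
99.9 kHz mod fs = 7.9 kHz.
7.9 kHz ≤ fs/2 = 11.5 kHz, appears at 7.9 kHz.
94.8 kHz mod fs = 2.8 kHz.
2.8 kHz ≤ fs/2 = 11.5 kHz, appears at 2.8 kHz.
22.9 kHz > fs/2 = 11.5 kHz, folds to fs − 22.9 kHz = 0.1 kHz.
21.3 kHz > fs/2 = 11.5 kHz, folds to fs − 21.3 kHz = 1.7 kHz.
Distinct values: {0.1 kHz, 1.7 kHz, 2.8 kHz, 7.9 kHz}.

0.1 kHz, 1.7 kHz, 2.8 kHz, 7.9 kHz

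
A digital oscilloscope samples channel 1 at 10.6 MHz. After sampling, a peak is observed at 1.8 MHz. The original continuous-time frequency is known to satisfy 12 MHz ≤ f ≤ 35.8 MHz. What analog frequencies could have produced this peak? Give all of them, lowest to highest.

12.4 MHz, 19.4 MHz, 23 MHz, 30 MHz, 33.6 MHz

Frequencies that alias to 1.8 MHz are k·fs ± 1.8 MHz for integer k ≥ 0.
k=0: 1.8 MHz.
k=1: 8.8 MHz, 12.4 MHz.
k=2: 19.4 MHz, 23 MHz.
k=3: 30 MHz, 33.6 MHz.
k=4: 40.6 MHz, 44.2 MHz.
Within [12 MHz, 35.8 MHz]: 12.4 MHz, 19.4 MHz, 23 MHz, 30 MHz, 33.6 MHz.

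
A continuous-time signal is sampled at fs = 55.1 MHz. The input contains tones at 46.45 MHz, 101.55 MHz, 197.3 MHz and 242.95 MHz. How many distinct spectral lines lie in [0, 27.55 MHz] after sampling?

fs/2 = 27.55 MHz.
46.45 MHz > fs/2 = 27.55 MHz, folds to fs − 46.45 MHz = 8.65 MHz.
101.55 MHz mod fs = 46.45 MHz.
46.45 MHz > fs/2 = 27.55 MHz, folds to fs − 46.45 MHz = 8.65 MHz.
197.3 MHz mod fs = 32 MHz.
32 MHz > fs/2 = 27.55 MHz, folds to fs − 32 MHz = 23.1 MHz.
242.95 MHz mod fs = 22.55 MHz.
22.55 MHz ≤ fs/2 = 27.55 MHz, appears at 22.55 MHz.
Distinct values: {8.65 MHz, 22.55 MHz, 23.1 MHz} → 3.

3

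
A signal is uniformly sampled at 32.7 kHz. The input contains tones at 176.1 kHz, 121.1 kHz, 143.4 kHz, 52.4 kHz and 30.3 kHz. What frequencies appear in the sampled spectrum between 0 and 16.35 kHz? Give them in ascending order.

fs/2 = 16.35 kHz.
176.1 kHz mod fs = 12.6 kHz.
12.6 kHz ≤ fs/2 = 16.35 kHz, appears at 12.6 kHz.
121.1 kHz mod fs = 23 kHz.
23 kHz > fs/2 = 16.35 kHz, folds to fs − 23 kHz = 9.7 kHz.
143.4 kHz mod fs = 12.6 kHz.
12.6 kHz ≤ fs/2 = 16.35 kHz, appears at 12.6 kHz.
52.4 kHz mod fs = 19.7 kHz.
19.7 kHz > fs/2 = 16.35 kHz, folds to fs − 19.7 kHz = 13 kHz.
30.3 kHz > fs/2 = 16.35 kHz, folds to fs − 30.3 kHz = 2.4 kHz.
Distinct values: {2.4 kHz, 9.7 kHz, 12.6 kHz, 13 kHz}.

2.4 kHz, 9.7 kHz, 12.6 kHz, 13 kHz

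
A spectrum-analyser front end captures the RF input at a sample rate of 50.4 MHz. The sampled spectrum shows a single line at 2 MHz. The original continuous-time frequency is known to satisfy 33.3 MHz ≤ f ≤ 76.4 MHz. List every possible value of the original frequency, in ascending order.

Frequencies that alias to 2 MHz are k·fs ± 2 MHz for integer k ≥ 0.
k=0: 2 MHz.
k=1: 48.4 MHz, 52.4 MHz.
k=2: 98.8 MHz, 102.8 MHz.
Within [33.3 MHz, 76.4 MHz]: 48.4 MHz, 52.4 MHz.

48.4 MHz, 52.4 MHz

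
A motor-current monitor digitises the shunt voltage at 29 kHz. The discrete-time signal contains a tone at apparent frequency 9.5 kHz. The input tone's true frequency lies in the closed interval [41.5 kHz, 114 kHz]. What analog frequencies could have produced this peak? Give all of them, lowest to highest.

Frequencies that alias to 9.5 kHz are k·fs ± 9.5 kHz for integer k ≥ 0.
k=0: 9.5 kHz.
k=1: 19.5 kHz, 38.5 kHz.
k=2: 48.5 kHz, 67.5 kHz.
k=3: 77.5 kHz, 96.5 kHz.
k=4: 106.5 kHz, 125.5 kHz.
k=5: 135.5 kHz, 154.5 kHz.
Within [41.5 kHz, 114 kHz]: 48.5 kHz, 67.5 kHz, 77.5 kHz, 96.5 kHz, 106.5 kHz.

48.5 kHz, 67.5 kHz, 77.5 kHz, 96.5 kHz, 106.5 kHz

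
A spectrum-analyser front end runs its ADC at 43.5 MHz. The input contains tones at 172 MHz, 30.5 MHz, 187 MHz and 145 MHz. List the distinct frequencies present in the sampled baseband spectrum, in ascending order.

2 MHz, 13 MHz, 14.5 MHz

fs/2 = 21.75 MHz.
172 MHz mod fs = 41.5 MHz.
41.5 MHz > fs/2 = 21.75 MHz, folds to fs − 41.5 MHz = 2 MHz.
30.5 MHz > fs/2 = 21.75 MHz, folds to fs − 30.5 MHz = 13 MHz.
187 MHz mod fs = 13 MHz.
13 MHz ≤ fs/2 = 21.75 MHz, appears at 13 MHz.
145 MHz mod fs = 14.5 MHz.
14.5 MHz ≤ fs/2 = 21.75 MHz, appears at 14.5 MHz.
Distinct values: {2 MHz, 13 MHz, 14.5 MHz}.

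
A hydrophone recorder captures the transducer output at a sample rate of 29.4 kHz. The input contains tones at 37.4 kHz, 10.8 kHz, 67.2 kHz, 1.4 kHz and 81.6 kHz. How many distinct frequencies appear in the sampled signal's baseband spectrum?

5

fs/2 = 14.7 kHz.
37.4 kHz mod fs = 8 kHz.
8 kHz ≤ fs/2 = 14.7 kHz, appears at 8 kHz.
10.8 kHz ≤ fs/2 = 14.7 kHz, passes unchanged.
67.2 kHz mod fs = 8.4 kHz.
8.4 kHz ≤ fs/2 = 14.7 kHz, appears at 8.4 kHz.
1.4 kHz ≤ fs/2 = 14.7 kHz, passes unchanged.
81.6 kHz mod fs = 22.8 kHz.
22.8 kHz > fs/2 = 14.7 kHz, folds to fs − 22.8 kHz = 6.6 kHz.
Distinct values: {1.4 kHz, 6.6 kHz, 8 kHz, 8.4 kHz, 10.8 kHz} → 5.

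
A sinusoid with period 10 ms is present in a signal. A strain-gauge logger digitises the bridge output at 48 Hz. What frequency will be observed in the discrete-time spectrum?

4 Hz

T = 10 ms → f = 1/T = 100 Hz.
100 Hz mod fs = 4 Hz.
4 Hz ≤ fs/2 = 24 Hz, appears at 4 Hz.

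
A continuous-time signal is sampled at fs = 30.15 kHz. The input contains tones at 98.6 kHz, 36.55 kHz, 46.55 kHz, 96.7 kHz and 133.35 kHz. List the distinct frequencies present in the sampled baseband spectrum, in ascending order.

fs/2 = 15.075 kHz.
98.6 kHz mod fs = 8.15 kHz.
8.15 kHz ≤ fs/2 = 15.075 kHz, appears at 8.15 kHz.
36.55 kHz mod fs = 6.4 kHz.
6.4 kHz ≤ fs/2 = 15.075 kHz, appears at 6.4 kHz.
46.55 kHz mod fs = 16.4 kHz.
16.4 kHz > fs/2 = 15.075 kHz, folds to fs − 16.4 kHz = 13.75 kHz.
96.7 kHz mod fs = 6.25 kHz.
6.25 kHz ≤ fs/2 = 15.075 kHz, appears at 6.25 kHz.
133.35 kHz mod fs = 12.75 kHz.
12.75 kHz ≤ fs/2 = 15.075 kHz, appears at 12.75 kHz.
Distinct values: {6.25 kHz, 6.4 kHz, 8.15 kHz, 12.75 kHz, 13.75 kHz}.

6.25 kHz, 6.4 kHz, 8.15 kHz, 12.75 kHz, 13.75 kHz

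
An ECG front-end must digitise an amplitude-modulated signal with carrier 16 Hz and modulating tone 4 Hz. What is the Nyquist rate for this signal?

40 Hz

AM sidebands sit at fc ± fm = 12 Hz and 20 Hz.
Highest-frequency component: 20 Hz.
Nyquist rate = 2 × 20 Hz = 40 Hz.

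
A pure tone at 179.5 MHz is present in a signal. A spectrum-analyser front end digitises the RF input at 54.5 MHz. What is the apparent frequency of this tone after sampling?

179.5 MHz mod fs = 16 MHz.
16 MHz ≤ fs/2 = 27.25 MHz, appears at 16 MHz.

16 MHz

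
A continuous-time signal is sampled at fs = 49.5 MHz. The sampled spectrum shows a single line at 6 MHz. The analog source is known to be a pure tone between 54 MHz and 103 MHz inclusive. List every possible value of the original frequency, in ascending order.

55.5 MHz, 93 MHz

Frequencies that alias to 6 MHz are k·fs ± 6 MHz for integer k ≥ 0.
k=0: 6 MHz.
k=1: 43.5 MHz, 55.5 MHz.
k=2: 93 MHz, 105 MHz.
k=3: 142.5 MHz, 154.5 MHz.
Within [54 MHz, 103 MHz]: 55.5 MHz, 93 MHz.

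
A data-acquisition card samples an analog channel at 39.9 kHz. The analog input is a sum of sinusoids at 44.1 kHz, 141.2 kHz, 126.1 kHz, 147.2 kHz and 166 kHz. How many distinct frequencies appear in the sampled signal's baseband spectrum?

4

fs/2 = 19.95 kHz.
44.1 kHz mod fs = 4.2 kHz.
4.2 kHz ≤ fs/2 = 19.95 kHz, appears at 4.2 kHz.
141.2 kHz mod fs = 21.5 kHz.
21.5 kHz > fs/2 = 19.95 kHz, folds to fs − 21.5 kHz = 18.4 kHz.
126.1 kHz mod fs = 6.4 kHz.
6.4 kHz ≤ fs/2 = 19.95 kHz, appears at 6.4 kHz.
147.2 kHz mod fs = 27.5 kHz.
27.5 kHz > fs/2 = 19.95 kHz, folds to fs − 27.5 kHz = 12.4 kHz.
166 kHz mod fs = 6.4 kHz.
6.4 kHz ≤ fs/2 = 19.95 kHz, appears at 6.4 kHz.
Distinct values: {4.2 kHz, 6.4 kHz, 12.4 kHz, 18.4 kHz} → 4.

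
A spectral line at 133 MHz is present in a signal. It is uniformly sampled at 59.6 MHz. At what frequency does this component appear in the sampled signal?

133 MHz mod fs = 13.8 MHz.
13.8 MHz ≤ fs/2 = 29.8 MHz, appears at 13.8 MHz.

13.8 MHz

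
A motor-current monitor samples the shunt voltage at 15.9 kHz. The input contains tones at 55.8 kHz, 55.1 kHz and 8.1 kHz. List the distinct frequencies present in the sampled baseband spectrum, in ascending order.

fs/2 = 7.95 kHz.
55.8 kHz mod fs = 8.1 kHz.
8.1 kHz > fs/2 = 7.95 kHz, folds to fs − 8.1 kHz = 7.8 kHz.
55.1 kHz mod fs = 7.4 kHz.
7.4 kHz ≤ fs/2 = 7.95 kHz, appears at 7.4 kHz.
8.1 kHz > fs/2 = 7.95 kHz, folds to fs − 8.1 kHz = 7.8 kHz.
Distinct values: {7.4 kHz, 7.8 kHz}.

7.4 kHz, 7.8 kHz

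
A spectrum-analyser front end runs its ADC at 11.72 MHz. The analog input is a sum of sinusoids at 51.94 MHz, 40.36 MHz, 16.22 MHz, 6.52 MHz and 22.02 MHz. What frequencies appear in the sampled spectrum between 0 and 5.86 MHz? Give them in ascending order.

fs/2 = 5.86 MHz.
51.94 MHz mod fs = 5.06 MHz.
5.06 MHz ≤ fs/2 = 5.86 MHz, appears at 5.06 MHz.
40.36 MHz mod fs = 5.2 MHz.
5.2 MHz ≤ fs/2 = 5.86 MHz, appears at 5.2 MHz.
16.22 MHz mod fs = 4.5 MHz.
4.5 MHz ≤ fs/2 = 5.86 MHz, appears at 4.5 MHz.
6.52 MHz > fs/2 = 5.86 MHz, folds to fs − 6.52 MHz = 5.2 MHz.
22.02 MHz mod fs = 10.3 MHz.
10.3 MHz > fs/2 = 5.86 MHz, folds to fs − 10.3 MHz = 1.42 MHz.
Distinct values: {1.42 MHz, 4.5 MHz, 5.06 MHz, 5.2 MHz}.

1.42 MHz, 4.5 MHz, 5.06 MHz, 5.2 MHz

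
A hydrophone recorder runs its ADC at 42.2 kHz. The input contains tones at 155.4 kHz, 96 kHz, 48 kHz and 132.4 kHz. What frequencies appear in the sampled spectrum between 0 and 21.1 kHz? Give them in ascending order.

fs/2 = 21.1 kHz.
155.4 kHz mod fs = 28.8 kHz.
28.8 kHz > fs/2 = 21.1 kHz, folds to fs − 28.8 kHz = 13.4 kHz.
96 kHz mod fs = 11.6 kHz.
11.6 kHz ≤ fs/2 = 21.1 kHz, appears at 11.6 kHz.
48 kHz mod fs = 5.8 kHz.
5.8 kHz ≤ fs/2 = 21.1 kHz, appears at 5.8 kHz.
132.4 kHz mod fs = 5.8 kHz.
5.8 kHz ≤ fs/2 = 21.1 kHz, appears at 5.8 kHz.
Distinct values: {5.8 kHz, 11.6 kHz, 13.4 kHz}.

5.8 kHz, 11.6 kHz, 13.4 kHz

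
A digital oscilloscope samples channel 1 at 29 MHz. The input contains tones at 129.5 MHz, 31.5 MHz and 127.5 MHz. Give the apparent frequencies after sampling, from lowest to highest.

2.5 MHz, 11.5 MHz, 13.5 MHz

fs/2 = 14.5 MHz.
129.5 MHz mod fs = 13.5 MHz.
13.5 MHz ≤ fs/2 = 14.5 MHz, appears at 13.5 MHz.
31.5 MHz mod fs = 2.5 MHz.
2.5 MHz ≤ fs/2 = 14.5 MHz, appears at 2.5 MHz.
127.5 MHz mod fs = 11.5 MHz.
11.5 MHz ≤ fs/2 = 14.5 MHz, appears at 11.5 MHz.
Distinct values: {2.5 MHz, 11.5 MHz, 13.5 MHz}.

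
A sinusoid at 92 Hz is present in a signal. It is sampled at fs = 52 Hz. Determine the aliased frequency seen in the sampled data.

12 Hz

92 Hz mod fs = 40 Hz.
40 Hz > fs/2 = 26 Hz, folds to fs − 40 Hz = 12 Hz.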